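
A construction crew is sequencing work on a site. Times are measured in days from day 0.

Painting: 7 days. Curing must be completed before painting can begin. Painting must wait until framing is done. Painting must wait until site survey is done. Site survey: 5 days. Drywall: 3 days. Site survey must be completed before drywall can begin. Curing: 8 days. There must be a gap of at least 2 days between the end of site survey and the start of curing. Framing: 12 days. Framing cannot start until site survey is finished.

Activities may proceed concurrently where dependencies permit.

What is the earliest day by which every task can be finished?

Nothing blocks site survey, so it runs from day 0 to day 5.
Drywall cannot begin until site survey (finishes day 5). It runs from day 5 to 5 + 3 = day 8.
Framing waits on site survey (finishes day 5), so it starts at day 5 and finishes at 5 + 12 = day 17.
Curing cannot begin until site survey (finishes day 5, plus 2-day gap → day 7). It runs from day 7 to 7 + 8 = day 15.
For painting: curing (finishes day 15); framing (finishes day 17); site survey (finishes day 5). Taking the maximum gives a start of day 17, and it finishes at 17 + 7 = day 24.
All tasks are finished once the last one completes. Finish times: Site survey at 5, Curing at 15, Framing at 17, Drywall at 8, Painting at 24. The latest is day 24.

24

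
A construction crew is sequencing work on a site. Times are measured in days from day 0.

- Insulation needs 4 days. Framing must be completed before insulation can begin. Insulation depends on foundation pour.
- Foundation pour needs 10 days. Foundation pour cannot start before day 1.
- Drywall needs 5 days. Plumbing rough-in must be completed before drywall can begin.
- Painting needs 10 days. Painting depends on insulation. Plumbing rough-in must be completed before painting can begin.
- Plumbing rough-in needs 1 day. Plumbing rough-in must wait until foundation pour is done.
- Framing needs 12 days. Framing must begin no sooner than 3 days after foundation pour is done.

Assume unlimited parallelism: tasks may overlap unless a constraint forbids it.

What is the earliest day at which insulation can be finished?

Foundation pour cannot begin until its own release at day 1. It runs from day 1 to 1 + 10 = day 11.
After foundation pour (finishes day 11, plus 3-day gap → day 14), framing can start at day 14 and finishes at day 26.
For insulation: framing (finishes day 26); foundation pour (finishes day 11). Taking the maximum gives a start of day 26, and it finishes at 26 + 4 = day 30.

30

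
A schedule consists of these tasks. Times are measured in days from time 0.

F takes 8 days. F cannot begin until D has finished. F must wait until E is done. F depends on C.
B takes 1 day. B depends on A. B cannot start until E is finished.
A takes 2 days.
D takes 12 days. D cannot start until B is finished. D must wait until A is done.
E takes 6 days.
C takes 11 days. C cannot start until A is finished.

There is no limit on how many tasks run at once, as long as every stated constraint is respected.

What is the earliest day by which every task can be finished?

27

E has no prerequisites, so it starts at day 0 and finishes at day 6.
A has no prerequisites, so it starts at day 0 and finishes at day 2.
C cannot begin until A (finishes day 2). It runs from day 2 to 2 + 11 = day 13.
For B: A (finishes day 2); E (finishes day 6). Taking the maximum gives a start of day 6, and it finishes at 6 + 1 = day 7.
For D: B (finishes day 7); A (finishes day 2). Taking the maximum gives a start of day 7, and it finishes at 7 + 12 = day 19.
For F: D (finishes day 19); E (finishes day 6); C (finishes day 13). Taking the maximum gives a start of day 19, and it finishes at 19 + 8 = day 27.
All tasks are finished once the last one completes. Finish times: A at 2, B at 7, C at 13, D at 19, E at 6, F at 27. The latest is day 27.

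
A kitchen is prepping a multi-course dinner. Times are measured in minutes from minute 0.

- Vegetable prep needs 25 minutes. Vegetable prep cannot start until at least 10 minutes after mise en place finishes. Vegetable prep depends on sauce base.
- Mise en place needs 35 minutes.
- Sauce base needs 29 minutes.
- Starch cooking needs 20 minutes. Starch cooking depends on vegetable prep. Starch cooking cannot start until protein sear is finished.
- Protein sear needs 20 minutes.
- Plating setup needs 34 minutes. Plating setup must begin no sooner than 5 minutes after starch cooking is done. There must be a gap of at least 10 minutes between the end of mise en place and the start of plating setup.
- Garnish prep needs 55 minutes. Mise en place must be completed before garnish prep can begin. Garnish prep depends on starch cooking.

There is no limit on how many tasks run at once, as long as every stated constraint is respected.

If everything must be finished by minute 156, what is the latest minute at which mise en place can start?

11

Nothing follows plating setup; the deadline of minute 156 is its only limit. It must start by 156 − 34 = minute 122.
Garnish prep must finish by minute 156; it takes 55 minutes, so it must start by 156 − 55 = minute 101.
Starch cooking feeds plating setup (must start by minute 122, minus 5-minute gap → minute 117); garnish prep (must start by minute 101). Taking the minimum, starch cooking must finish by minute 101 and start by 101 − 20 = minute 81.
Vegetable prep must finish before starch cooking (must start by minute 81). With a 25-minute duration, vegetable prep must start by 81 − 25 = minute 56.
For mise en place: vegetable prep (must start by minute 56, minus 10-minute gap → minute 46); plating setup (must start by minute 122, minus 10-minute gap → minute 112); garnish prep (must start by minute 101). The most restrictive is minute 46; with a 35-minute duration, mise en place must start by minute 11.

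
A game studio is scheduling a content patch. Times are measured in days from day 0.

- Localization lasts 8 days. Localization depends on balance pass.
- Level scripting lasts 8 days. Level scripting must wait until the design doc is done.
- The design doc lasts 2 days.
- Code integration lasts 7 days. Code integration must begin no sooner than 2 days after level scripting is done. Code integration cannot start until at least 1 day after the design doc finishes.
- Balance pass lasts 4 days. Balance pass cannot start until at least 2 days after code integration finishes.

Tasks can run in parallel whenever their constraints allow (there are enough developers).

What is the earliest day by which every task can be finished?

33

Nothing blocks the design doc, so it runs from day 0 to day 2.
Level scripting waits on the design doc (finishes day 2), so it starts at day 2 and finishes at 2 + 8 = day 10.
Code integration cannot start until level scripting (finishes day 10, plus 2-day gap → day 12); the design doc (finishes day 2, plus 1-day gap → day 3). The controlling bound is day 12, so code integration finishes at 12 + 7 = day 19.
Balance pass waits on code integration (finishes day 19, plus 2-day gap → day 21), so it starts at day 21 and finishes at 21 + 4 = day 25.
After balance pass (finishes day 25), localization can start at day 25 and finishes at day 33.
All tasks are finished once the last one completes. Finish times: The design doc at 2, Level scripting at 10, Code integration at 19, Balance pass at 25, Localization at 33. The latest is day 33.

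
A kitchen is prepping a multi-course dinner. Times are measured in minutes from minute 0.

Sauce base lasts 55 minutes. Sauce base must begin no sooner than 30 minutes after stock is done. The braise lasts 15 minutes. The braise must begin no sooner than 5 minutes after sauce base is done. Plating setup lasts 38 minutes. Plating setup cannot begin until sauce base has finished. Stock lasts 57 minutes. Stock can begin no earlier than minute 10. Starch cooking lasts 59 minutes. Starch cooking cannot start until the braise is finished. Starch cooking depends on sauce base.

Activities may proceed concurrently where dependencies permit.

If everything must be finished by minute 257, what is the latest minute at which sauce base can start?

123

Starch cooking has no dependents, so it just needs to finish by minute 257. Starting by 257 − 59 = minute 198 achieves that.
The braise has to be done before starch cooking (must start by minute 198). That means finishing by minute 198, i.e. starting by 198 − 15 = minute 183.
Plating setup has no dependents, so it just needs to finish by minute 257. Starting by 257 − 38 = minute 219 achieves that.
Sauce base feeds the braise (must start by minute 183, minus 5-minute gap → minute 178); starch cooking (must start by minute 198); plating setup (must start by minute 219). Taking the minimum, sauce base must finish by minute 178 and start by 178 − 55 = minute 123.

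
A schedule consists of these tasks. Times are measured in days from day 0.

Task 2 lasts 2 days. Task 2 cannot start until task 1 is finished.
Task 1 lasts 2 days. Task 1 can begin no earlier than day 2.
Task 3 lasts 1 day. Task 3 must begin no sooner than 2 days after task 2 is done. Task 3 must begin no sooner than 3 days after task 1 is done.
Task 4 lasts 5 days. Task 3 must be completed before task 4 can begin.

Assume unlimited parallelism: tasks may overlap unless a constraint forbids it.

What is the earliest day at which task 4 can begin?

9

Task 1 waits on its own release at day 2, so it starts at day 2 and finishes at 2 + 2 = day 4.
Task 2 cannot begin until task 1 (finishes day 4). It runs from day 4 to 4 + 2 = day 6.
Task 3 cannot start until task 2 (finishes day 6, plus 2-day gap → day 8); task 1 (finishes day 4, plus 3-day gap → day 7). The controlling bound is day 8, so task 3 finishes at 8 + 1 = day 9.
Task 4 waits on task 3 (finishes day 9), so the earliest it can start is day 9.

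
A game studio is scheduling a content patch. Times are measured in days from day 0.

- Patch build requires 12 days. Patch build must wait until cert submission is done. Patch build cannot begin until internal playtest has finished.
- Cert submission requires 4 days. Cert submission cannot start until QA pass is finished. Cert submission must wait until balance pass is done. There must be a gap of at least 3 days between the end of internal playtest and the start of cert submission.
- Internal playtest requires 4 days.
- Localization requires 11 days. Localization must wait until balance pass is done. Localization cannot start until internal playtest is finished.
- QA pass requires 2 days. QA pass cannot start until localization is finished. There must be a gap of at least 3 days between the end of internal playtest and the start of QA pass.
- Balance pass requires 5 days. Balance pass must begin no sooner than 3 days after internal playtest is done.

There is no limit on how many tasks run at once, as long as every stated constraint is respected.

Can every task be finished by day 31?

No

Internal playtest can start immediately at day 0; it finishes at day 4.
Balance pass waits on internal playtest (finishes day 4, plus 3-day gap → day 7), so it starts at day 7 and finishes at 7 + 5 = day 12.
Localization has to wait for balance pass (finishes day 12); internal playtest (finishes day 4). The latest of these is day 12, so localization runs day 12 to 12 + 11 = day 23.
QA pass has to wait for localization (finishes day 23); internal playtest (finishes day 4, plus 3-day gap → day 7). The latest of these is day 23, so QA pass runs day 23 to 23 + 2 = day 25.
Cert submission needs all of QA pass (finishes day 25); balance pass (finishes day 12); internal playtest (finishes day 4, plus 3-day gap → day 7). That puts its earliest start at day 25; it finishes at 25 + 4 = day 29.
Patch build needs all of cert submission (finishes day 29); internal playtest (finishes day 4). That puts its earliest start at day 29; it finishes at 29 + 12 = day 41.
The earliest everything can be done is day 41, which is after the deadline of 31, so it is not possible.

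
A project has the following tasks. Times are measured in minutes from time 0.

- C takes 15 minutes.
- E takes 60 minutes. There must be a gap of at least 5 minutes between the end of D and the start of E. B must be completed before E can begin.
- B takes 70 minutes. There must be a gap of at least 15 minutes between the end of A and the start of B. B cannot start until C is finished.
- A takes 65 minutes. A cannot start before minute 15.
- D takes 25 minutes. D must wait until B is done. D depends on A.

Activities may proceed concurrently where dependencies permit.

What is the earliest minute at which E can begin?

195

C can start immediately at minute 0; it finishes at minute 15.
After its own release at minute 15, A can start at minute 15 and finishes at minute 80.
For B: A (finishes minute 80, plus 15-minute gap → minute 95); C (finishes minute 15). Taking the maximum gives a start of minute 95, and it finishes at 95 + 70 = minute 165.
D has to wait for B (finishes minute 165); A (finishes minute 80). The latest of these is minute 165, so D runs minute 165 to 165 + 25 = minute 190.
E waits on D (finishes minute 190, plus 5-minute gap → minute 195); B (finishes minute 165). The latest of these is minute 195, which is the earliest E can start.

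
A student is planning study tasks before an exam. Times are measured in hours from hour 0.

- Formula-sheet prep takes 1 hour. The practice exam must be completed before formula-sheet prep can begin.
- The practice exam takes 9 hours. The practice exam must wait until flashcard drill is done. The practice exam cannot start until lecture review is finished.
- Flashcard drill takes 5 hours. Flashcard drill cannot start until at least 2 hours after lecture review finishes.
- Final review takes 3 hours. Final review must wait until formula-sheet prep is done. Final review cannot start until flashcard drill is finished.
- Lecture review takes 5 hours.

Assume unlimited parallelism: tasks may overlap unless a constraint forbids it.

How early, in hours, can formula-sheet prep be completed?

Nothing blocks lecture review, so it runs from hour 0 to hour 5.
Flashcard drill cannot begin until lecture review (finishes hour 5, plus 2-hour gap → hour 7). It runs from hour 7 to 7 + 5 = hour 12.
The practice exam cannot start until flashcard drill (finishes hour 12); lecture review (finishes hour 5). The controlling bound is hour 12, so the practice exam finishes at 12 + 9 = hour 21.
After the practice exam (finishes hour 21), formula-sheet prep can start at hour 21 and finishes at hour 22.

22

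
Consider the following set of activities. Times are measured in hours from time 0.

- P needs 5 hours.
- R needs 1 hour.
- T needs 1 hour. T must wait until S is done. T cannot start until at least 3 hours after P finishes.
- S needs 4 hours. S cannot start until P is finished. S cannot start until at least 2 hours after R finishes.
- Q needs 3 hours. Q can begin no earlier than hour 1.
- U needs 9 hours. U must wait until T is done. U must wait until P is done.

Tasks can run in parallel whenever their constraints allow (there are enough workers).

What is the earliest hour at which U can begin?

R has no prerequisites, so it starts at hour 0 and finishes at hour 1.
Nothing blocks P, so it runs from hour 0 to hour 5.
S has to wait for P (finishes hour 5); R (finishes hour 1, plus 2-hour gap → hour 3). The latest of these is hour 5, so S runs hour 5 to 5 + 4 = hour 9.
T needs all of S (finishes hour 9); P (finishes hour 5, plus 3-hour gap → hour 8). That puts its earliest start at hour 9; it finishes at 9 + 1 = hour 10.
U waits on T (finishes hour 10); P (finishes hour 5). The latest of these is hour 10, which is the earliest U can start.

10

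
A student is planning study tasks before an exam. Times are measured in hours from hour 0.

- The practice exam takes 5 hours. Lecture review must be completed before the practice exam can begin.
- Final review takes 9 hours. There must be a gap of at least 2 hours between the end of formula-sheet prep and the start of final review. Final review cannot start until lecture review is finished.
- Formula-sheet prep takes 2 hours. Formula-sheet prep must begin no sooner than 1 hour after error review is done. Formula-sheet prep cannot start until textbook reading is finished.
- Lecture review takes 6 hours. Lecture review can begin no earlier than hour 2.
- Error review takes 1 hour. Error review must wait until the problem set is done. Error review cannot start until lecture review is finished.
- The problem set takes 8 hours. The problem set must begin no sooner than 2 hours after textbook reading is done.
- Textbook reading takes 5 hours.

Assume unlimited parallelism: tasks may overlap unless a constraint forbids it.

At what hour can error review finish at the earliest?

16

Lecture review waits on its own release at hour 2, so it starts at hour 2 and finishes at 2 + 6 = hour 8.
Textbook reading can start immediately at hour 0; it finishes at hour 5.
The problem set waits on textbook reading (finishes hour 5, plus 2-hour gap → hour 7), so it starts at hour 7 and finishes at 7 + 8 = hour 15.
Error review cannot start until the problem set (finishes hour 15); lecture review (finishes hour 8). The controlling bound is hour 15, so error review finishes at 15 + 1 = hour 16.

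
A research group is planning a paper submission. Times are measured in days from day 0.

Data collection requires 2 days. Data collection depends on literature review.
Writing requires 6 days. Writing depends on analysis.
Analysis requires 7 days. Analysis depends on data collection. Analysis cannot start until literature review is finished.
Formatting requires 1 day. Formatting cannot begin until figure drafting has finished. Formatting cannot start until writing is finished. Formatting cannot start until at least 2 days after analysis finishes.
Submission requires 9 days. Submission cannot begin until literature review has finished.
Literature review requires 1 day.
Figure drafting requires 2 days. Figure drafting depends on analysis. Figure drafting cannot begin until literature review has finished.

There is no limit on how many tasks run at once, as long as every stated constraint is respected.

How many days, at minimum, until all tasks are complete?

17

Literature review can start immediately at day 0; it finishes at day 1.
After literature review (finishes day 1), submission can start at day 1 and finishes at day 10.
After literature review (finishes day 1), data collection can start at day 1 and finishes at day 3.
Analysis has to wait for data collection (finishes day 3); literature review (finishes day 1). The latest of these is day 3, so analysis runs day 3 to 3 + 7 = day 10.
Writing waits on analysis (finishes day 10), so it starts at day 10 and finishes at 10 + 6 = day 16.
Figure drafting cannot start until analysis (finishes day 10); literature review (finishes day 1). The controlling bound is day 10, so figure drafting finishes at 10 + 2 = day 12.
For formatting: figure drafting (finishes day 12); writing (finishes day 16); analysis (finishes day 10, plus 2-day gap → day 12). Taking the maximum gives a start of day 16, and it finishes at 16 + 1 = day 17.
All tasks are finished once the last one completes. Finish times: Literature review at 1, Data collection at 3, Analysis at 10, Figure drafting at 12, Writing at 16, Formatting at 17, Submission at 10. The latest is day 17.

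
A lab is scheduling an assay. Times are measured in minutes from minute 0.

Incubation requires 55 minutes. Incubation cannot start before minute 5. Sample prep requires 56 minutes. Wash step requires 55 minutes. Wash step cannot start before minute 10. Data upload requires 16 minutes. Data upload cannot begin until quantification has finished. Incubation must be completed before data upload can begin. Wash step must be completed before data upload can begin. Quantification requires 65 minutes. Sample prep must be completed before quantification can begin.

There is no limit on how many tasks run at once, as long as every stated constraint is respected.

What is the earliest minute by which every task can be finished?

Wash step waits on its own release at minute 10, so it starts at minute 10 and finishes at 10 + 55 = minute 65.
Incubation waits on its own release at minute 5, so it starts at minute 5 and finishes at 5 + 55 = minute 60.
Nothing blocks sample prep, so it runs from minute 0 to minute 56.
After sample prep (finishes minute 56), quantification can start at minute 56 and finishes at minute 121.
Data upload needs all of quantification (finishes minute 121); incubation (finishes minute 60); wash step (finishes minute 65). That puts its earliest start at minute 121; it finishes at 121 + 16 = minute 137.
All tasks are finished once the last one completes. Finish times: Sample prep at 56, Incubation at 60, Wash step at 65, Quantification at 121, Data upload at 137. The latest is minute 137.

137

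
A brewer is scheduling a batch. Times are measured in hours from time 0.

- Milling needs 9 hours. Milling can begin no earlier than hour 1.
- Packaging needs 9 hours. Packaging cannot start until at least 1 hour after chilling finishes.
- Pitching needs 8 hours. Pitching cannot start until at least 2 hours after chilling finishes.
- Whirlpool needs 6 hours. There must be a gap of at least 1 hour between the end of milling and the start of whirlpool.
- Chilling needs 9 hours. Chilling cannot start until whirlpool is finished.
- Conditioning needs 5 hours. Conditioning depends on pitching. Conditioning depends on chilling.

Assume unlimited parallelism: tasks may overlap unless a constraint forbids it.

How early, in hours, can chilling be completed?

26

After its own release at hour 1, milling can start at hour 1 and finishes at hour 10.
Whirlpool waits on milling (finishes hour 10, plus 1-hour gap → hour 11), so it starts at hour 11 and finishes at 11 + 6 = hour 17.
Chilling cannot begin until whirlpool (finishes hour 17). It runs from hour 17 to 17 + 9 = hour 26.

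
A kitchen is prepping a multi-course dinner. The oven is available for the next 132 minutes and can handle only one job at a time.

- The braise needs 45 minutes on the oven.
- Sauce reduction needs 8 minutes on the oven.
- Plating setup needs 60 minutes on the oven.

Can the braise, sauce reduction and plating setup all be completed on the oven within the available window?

Running back to back, the jobs need 45 + 8 + 60 = 113 minutes on the oven.
Since 113 ≤ 132, they fit within the window.

Yes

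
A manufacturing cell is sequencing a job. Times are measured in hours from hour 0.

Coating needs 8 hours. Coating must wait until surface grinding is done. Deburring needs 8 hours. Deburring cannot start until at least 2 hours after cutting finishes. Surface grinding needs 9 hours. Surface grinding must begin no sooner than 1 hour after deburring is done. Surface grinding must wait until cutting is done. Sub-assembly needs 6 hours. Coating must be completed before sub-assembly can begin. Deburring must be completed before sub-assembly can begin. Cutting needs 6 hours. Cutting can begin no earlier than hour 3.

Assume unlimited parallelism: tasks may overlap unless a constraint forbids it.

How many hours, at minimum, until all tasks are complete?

43

Cutting cannot begin until its own release at hour 3. It runs from hour 3 to 3 + 6 = hour 9.
Deburring waits on cutting (finishes hour 9, plus 2-hour gap → hour 11), so it starts at hour 11 and finishes at 11 + 8 = hour 19.
Surface grinding has to wait for deburring (finishes hour 19, plus 1-hour gap → hour 20); cutting (finishes hour 9). The latest of these is hour 20, so surface grinding runs hour 20 to 20 + 9 = hour 29.
After surface grinding (finishes hour 29), coating can start at hour 29 and finishes at hour 37.
For sub-assembly: coating (finishes hour 37); deburring (finishes hour 19). Taking the maximum gives a start of hour 37, and it finishes at 37 + 6 = hour 43.
All tasks are finished once the last one completes. Finish times: Cutting at 9, Deburring at 19, Surface grinding at 29, Coating at 37, Sub-assembly at 43. The latest is hour 43.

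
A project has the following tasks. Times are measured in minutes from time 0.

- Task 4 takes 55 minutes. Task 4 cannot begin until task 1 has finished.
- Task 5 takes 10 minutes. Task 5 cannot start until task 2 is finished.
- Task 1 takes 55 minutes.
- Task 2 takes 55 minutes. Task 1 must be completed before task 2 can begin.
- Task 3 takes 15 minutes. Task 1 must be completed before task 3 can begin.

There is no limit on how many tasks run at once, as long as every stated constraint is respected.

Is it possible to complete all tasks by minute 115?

Task 1 has no prerequisites, so it starts at minute 0 and finishes at minute 55.
Task 4 cannot begin until task 1 (finishes minute 55). It runs from minute 55 to 55 + 55 = minute 110.
Task 3 waits on task 1 (finishes minute 55), so it starts at minute 55 and finishes at 55 + 15 = minute 70.
Task 2 waits on task 1 (finishes minute 55), so it starts at minute 55 and finishes at 55 + 55 = minute 110.
After task 2 (finishes minute 110), task 5 can start at minute 110 and finishes at minute 120.
The earliest everything can be done is minute 120, which is after the deadline of 115, so it is not possible.

No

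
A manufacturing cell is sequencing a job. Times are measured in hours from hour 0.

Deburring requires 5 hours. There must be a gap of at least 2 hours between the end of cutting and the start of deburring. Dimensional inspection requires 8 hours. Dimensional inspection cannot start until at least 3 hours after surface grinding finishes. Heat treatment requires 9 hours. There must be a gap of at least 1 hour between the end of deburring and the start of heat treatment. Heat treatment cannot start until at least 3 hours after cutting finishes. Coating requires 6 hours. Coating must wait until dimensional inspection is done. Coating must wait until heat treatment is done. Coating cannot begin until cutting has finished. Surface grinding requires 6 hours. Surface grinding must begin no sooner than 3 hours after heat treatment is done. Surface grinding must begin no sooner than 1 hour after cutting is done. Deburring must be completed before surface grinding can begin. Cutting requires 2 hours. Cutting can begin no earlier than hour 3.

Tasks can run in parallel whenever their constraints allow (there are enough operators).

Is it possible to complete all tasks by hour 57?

Cutting cannot begin until its own release at hour 3. It runs from hour 3 to 3 + 2 = hour 5.
Deburring cannot begin until cutting (finishes hour 5, plus 2-hour gap → hour 7). It runs from hour 7 to 7 + 5 = hour 12.
Heat treatment needs all of deburring (finishes hour 12, plus 1-hour gap → hour 13); cutting (finishes hour 5, plus 3-hour gap → hour 8). That puts its earliest start at hour 13; it finishes at 13 + 9 = hour 22.
Surface grinding needs all of heat treatment (finishes hour 22, plus 3-hour gap → hour 25); cutting (finishes hour 5, plus 1-hour gap → hour 6); deburring (finishes hour 12). That puts its earliest start at hour 25; it finishes at 25 + 6 = hour 31.
Dimensional inspection cannot begin until surface grinding (finishes hour 31, plus 3-hour gap → hour 34). It runs from hour 34 to 34 + 8 = hour 42.
For coating: dimensional inspection (finishes hour 42); heat treatment (finishes hour 22); cutting (finishes hour 5). Taking the maximum gives a start of hour 42, and it finishes at 42 + 6 = hour 48.
Every task is finished by hour 48, which is no later than the deadline of 57, so the schedule is feasible.

Yes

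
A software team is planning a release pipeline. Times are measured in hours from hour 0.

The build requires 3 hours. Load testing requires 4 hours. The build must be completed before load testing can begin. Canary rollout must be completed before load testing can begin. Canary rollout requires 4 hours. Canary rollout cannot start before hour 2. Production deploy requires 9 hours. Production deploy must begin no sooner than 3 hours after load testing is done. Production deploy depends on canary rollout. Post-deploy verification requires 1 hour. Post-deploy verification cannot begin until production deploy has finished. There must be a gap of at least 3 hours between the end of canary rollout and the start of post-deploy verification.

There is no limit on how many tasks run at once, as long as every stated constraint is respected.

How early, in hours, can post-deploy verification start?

After its own release at hour 2, canary rollout can start at hour 2 and finishes at hour 6.
The build has no prerequisites, so it starts at hour 0 and finishes at hour 3.
Load testing cannot start until the build (finishes hour 3); canary rollout (finishes hour 6). The controlling bound is hour 6, so load testing finishes at 6 + 4 = hour 10.
Production deploy has to wait for load testing (finishes hour 10, plus 3-hour gap → hour 13); canary rollout (finishes hour 6). The latest of these is hour 13, so production deploy runs hour 13 to 13 + 9 = hour 22.
Post-deploy verification waits on production deploy (finishes hour 22); canary rollout (finishes hour 6, plus 3-hour gap → hour 9). The latest of these is hour 22, which is the earliest post-deploy verification can start.

22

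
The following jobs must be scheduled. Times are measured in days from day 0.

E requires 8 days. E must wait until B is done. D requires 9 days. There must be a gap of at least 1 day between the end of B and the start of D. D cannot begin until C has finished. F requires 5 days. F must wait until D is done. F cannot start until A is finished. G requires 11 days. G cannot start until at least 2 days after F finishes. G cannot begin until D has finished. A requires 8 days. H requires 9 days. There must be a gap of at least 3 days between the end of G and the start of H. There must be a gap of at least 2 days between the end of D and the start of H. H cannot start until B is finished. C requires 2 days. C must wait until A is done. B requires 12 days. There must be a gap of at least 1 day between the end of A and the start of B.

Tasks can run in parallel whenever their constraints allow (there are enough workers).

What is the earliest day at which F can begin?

31

A can start immediately at day 0; it finishes at day 8.
After A (finishes day 8), C can start at day 8 and finishes at day 10.
After A (finishes day 8, plus 1-day gap → day 9), B can start at day 9 and finishes at day 21.
For D: B (finishes day 21, plus 1-day gap → day 22); C (finishes day 10). Taking the maximum gives a start of day 22, and it finishes at 22 + 9 = day 31.
F waits on D (finishes day 31); A (finishes day 8). The latest of these is day 31, which is the earliest F can start.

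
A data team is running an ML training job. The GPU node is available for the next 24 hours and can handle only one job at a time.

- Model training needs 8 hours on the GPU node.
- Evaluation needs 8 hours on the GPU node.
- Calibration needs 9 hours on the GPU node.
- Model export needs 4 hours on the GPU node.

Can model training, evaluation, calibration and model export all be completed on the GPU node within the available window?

No

Running back to back, the jobs need 8 + 8 + 9 + 4 = 29 hours on the GPU node.
Since 29 > 24, they cannot all fit.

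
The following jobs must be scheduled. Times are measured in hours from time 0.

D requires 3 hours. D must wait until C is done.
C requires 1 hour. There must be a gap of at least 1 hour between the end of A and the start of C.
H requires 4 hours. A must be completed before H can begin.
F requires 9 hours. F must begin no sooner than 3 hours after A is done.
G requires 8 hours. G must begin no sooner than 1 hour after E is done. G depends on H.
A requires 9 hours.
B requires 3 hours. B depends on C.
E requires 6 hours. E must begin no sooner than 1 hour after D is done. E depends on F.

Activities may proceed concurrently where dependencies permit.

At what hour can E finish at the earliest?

A can start immediately at hour 0; it finishes at hour 9.
F waits on A (finishes hour 9, plus 3-hour gap → hour 12), so it starts at hour 12 and finishes at 12 + 9 = hour 21.
After A (finishes hour 9, plus 1-hour gap → hour 10), C can start at hour 10 and finishes at hour 11.
D cannot begin until C (finishes hour 11). It runs from hour 11 to 11 + 3 = hour 14.
E cannot start until D (finishes hour 14, plus 1-hour gap → hour 15); F (finishes hour 21). The controlling bound is hour 21, so E finishes at 21 + 6 = hour 27.

27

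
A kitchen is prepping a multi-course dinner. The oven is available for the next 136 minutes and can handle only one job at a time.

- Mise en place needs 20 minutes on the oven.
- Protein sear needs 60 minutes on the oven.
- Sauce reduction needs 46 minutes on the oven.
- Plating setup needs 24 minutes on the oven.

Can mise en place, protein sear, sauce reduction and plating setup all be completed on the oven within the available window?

No

Running back to back, the jobs need 20 + 60 + 46 + 24 = 150 minutes on the oven.
Since 150 > 136, they cannot all fit.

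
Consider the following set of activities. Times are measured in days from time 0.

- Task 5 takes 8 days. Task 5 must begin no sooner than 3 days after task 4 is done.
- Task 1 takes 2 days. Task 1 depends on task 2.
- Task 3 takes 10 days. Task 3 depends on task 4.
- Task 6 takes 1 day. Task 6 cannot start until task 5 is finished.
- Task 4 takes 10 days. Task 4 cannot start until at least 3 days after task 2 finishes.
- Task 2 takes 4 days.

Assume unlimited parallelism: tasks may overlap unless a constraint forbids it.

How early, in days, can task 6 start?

Task 2 has no prerequisites, so it starts at day 0 and finishes at day 4.
After task 2 (finishes day 4, plus 3-day gap → day 7), task 4 can start at day 7 and finishes at day 17.
Task 5 waits on task 4 (finishes day 17, plus 3-day gap → day 20), so it starts at day 20 and finishes at 20 + 8 = day 28.
Task 6 waits on task 5 (finishes day 28), so the earliest it can start is day 28.

28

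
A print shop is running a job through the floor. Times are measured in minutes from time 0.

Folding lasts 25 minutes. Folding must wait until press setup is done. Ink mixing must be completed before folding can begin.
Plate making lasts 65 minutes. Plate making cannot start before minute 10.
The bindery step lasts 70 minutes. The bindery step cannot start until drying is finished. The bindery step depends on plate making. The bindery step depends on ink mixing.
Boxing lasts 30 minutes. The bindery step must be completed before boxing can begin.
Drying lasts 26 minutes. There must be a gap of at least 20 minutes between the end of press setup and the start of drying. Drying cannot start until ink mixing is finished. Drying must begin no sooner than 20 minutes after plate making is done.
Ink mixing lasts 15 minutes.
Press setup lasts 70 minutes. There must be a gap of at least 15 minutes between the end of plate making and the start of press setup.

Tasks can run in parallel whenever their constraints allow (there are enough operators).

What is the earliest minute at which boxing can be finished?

Ink mixing can start immediately at minute 0; it finishes at minute 15.
Plate making waits on its own release at minute 10, so it starts at minute 10 and finishes at 10 + 65 = minute 75.
Press setup waits on plate making (finishes minute 75, plus 15-minute gap → minute 90), so it starts at minute 90 and finishes at 90 + 70 = minute 160.
Drying cannot start until press setup (finishes minute 160, plus 20-minute gap → minute 180); ink mixing (finishes minute 15); plate making (finishes minute 75, plus 20-minute gap → minute 95). The controlling bound is minute 180, so drying finishes at 180 + 26 = minute 206.
The bindery step needs all of drying (finishes minute 206); plate making (finishes minute 75); ink mixing (finishes minute 15). That puts its earliest start at minute 206; it finishes at 206 + 70 = minute 276.
Boxing cannot begin until the bindery step (finishes minute 276). It runs from minute 276 to 276 + 30 = minute 306.

306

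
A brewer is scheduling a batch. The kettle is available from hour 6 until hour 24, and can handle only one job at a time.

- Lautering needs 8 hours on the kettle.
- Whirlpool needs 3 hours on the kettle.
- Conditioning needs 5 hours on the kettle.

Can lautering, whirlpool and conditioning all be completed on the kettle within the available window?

Yes

The kettle window is 24 − 6 = 18 hours.
Running back to back, the jobs need 8 + 3 + 5 = 16 hours on the kettle.
Since 16 ≤ 18, they fit within the window.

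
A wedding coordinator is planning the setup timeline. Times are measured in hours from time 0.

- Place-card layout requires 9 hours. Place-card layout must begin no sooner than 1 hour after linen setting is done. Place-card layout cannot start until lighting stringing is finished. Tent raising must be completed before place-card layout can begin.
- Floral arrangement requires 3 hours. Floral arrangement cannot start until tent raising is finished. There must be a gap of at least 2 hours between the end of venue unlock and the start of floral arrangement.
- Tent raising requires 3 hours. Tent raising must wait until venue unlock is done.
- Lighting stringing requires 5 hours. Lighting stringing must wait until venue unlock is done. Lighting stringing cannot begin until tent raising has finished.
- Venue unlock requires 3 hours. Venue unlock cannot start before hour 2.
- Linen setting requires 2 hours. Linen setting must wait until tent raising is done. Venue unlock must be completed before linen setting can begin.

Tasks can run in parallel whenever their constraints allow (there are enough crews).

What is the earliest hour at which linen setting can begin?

Venue unlock cannot begin until its own release at hour 2. It runs from hour 2 to 2 + 3 = hour 5.
Tent raising waits on venue unlock (finishes hour 5), so it starts at hour 5 and finishes at 5 + 3 = hour 8.
Linen setting waits on tent raising (finishes hour 8); venue unlock (finishes hour 5). The latest of these is hour 8, which is the earliest linen setting can start.

8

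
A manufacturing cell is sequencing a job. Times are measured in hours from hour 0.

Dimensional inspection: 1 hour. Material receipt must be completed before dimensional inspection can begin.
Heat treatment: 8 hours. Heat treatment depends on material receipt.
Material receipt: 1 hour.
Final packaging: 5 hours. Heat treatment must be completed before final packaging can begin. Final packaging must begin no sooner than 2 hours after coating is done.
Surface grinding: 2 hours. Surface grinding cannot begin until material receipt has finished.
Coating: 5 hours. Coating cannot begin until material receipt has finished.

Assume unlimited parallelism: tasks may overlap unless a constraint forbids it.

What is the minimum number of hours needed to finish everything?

Material receipt can start immediately at hour 0; it finishes at hour 1.
Coating waits on material receipt (finishes hour 1), so it starts at hour 1 and finishes at 1 + 5 = hour 6.
After material receipt (finishes hour 1), dimensional inspection can start at hour 1 and finishes at hour 2.
After material receipt (finishes hour 1), surface grinding can start at hour 1 and finishes at hour 3.
After material receipt (finishes hour 1), heat treatment can start at hour 1 and finishes at hour 9.
Final packaging needs all of heat treatment (finishes hour 9); coating (finishes hour 6, plus 2-hour gap → hour 8). That puts its earliest start at hour 9; it finishes at 9 + 5 = hour 14.
All tasks are finished once the last one completes. Finish times: Material receipt at 1, Heat treatment at 9, Surface grinding at 3, Dimensional inspection at 2, Coating at 6, Final packaging at 14. The latest is hour 14.

14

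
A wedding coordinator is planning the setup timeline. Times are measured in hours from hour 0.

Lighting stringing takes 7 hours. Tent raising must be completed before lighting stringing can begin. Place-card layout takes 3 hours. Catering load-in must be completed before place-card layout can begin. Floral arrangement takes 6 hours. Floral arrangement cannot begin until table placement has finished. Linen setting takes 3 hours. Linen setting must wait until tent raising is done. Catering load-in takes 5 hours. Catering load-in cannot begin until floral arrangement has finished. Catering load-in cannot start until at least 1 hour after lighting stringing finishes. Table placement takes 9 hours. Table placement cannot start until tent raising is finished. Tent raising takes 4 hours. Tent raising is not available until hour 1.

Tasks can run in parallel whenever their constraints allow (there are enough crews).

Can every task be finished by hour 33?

Tent raising waits on its own release at hour 1, so it starts at hour 1 and finishes at 1 + 4 = hour 5.
Lighting stringing waits on tent raising (finishes hour 5), so it starts at hour 5 and finishes at 5 + 7 = hour 12.
After tent raising (finishes hour 5), linen setting can start at hour 5 and finishes at hour 8.
Table placement cannot begin until tent raising (finishes hour 5). It runs from hour 5 to 5 + 9 = hour 14.
Floral arrangement cannot begin until table placement (finishes hour 14). It runs from hour 14 to 14 + 6 = hour 20.
Catering load-in has to wait for floral arrangement (finishes hour 20); lighting stringing (finishes hour 12, plus 1-hour gap → hour 13). The latest of these is hour 20, so catering load-in runs hour 20 to 20 + 5 = hour 25.
Place-card layout waits on catering load-in (finishes hour 25), so it starts at hour 25 and finishes at 25 + 3 = hour 28.
Every task is finished by hour 28, which is no later than the deadline of 33, so the schedule is feasible.

Yes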